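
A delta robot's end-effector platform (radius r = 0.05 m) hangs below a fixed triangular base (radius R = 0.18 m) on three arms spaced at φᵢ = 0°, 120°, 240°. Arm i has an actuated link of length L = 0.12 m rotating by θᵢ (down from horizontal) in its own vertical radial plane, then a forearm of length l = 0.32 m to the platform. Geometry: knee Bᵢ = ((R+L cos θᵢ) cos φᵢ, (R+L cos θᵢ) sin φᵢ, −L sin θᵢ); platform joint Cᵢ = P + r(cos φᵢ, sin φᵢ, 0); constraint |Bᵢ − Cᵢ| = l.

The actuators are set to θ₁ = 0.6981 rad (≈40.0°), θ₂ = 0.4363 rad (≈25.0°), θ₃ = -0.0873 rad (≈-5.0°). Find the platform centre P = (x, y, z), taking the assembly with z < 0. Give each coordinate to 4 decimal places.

S1 = (0.2219·cos0.0°, 0.2219·sin0.0°, -0.0771) = (0.2219, 0.0000, -0.0771)
φ2=120.0°: virtual centre (-0.1194, 0.2068, -0.0507), radius l
arm 3 at φ=240.0°: e+L cos θ3 = 0.2495;  S3 = (-0.1248, -0.2161, 0.0105)
subtract pairs → two planes through P
plane₁₂: -0.6826x+0.4135y+0.0528z = 0.0044
Cramer: x(z) = -0.0084+0.1638z;  y(z) = -0.0032+0.1426z
quadratic in z: (1.0472)z²+(0.0779)z+(-0.0434)=0, √Δ=0.4335 → z ∈ {-0.2442, 0.1698}; z = -0.2442 (taking z<0)
x = -0.0483, y = -0.0380

(-0.0483, -0.0380, -0.2442)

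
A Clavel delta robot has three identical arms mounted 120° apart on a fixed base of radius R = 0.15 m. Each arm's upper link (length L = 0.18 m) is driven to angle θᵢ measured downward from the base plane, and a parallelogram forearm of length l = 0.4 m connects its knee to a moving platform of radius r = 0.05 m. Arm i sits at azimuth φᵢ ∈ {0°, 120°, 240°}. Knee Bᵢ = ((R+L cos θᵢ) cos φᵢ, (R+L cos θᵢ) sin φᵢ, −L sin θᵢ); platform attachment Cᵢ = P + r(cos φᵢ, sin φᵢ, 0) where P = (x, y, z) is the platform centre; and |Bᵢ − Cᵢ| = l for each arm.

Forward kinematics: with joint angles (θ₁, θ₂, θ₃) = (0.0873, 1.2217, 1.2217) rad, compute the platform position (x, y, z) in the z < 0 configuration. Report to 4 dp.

arm 1 at φ=0.0°: (R−r)+L cos θ1 = 0.2793;  O1 = (0.2793, 0.0000, -0.0157)
arm 2 at φ=120.0°: (R−r)+L cos θ2 = 0.1616;  O2 = (-0.0808, 0.1399, -0.1691)
O3 = (0.1616·cos240.0°, 0.1616·sin240.0°, -0.1691) = (-0.0808, -0.1399, -0.1691)
subtract pairs → two planes through P
[-0.7202 0.2798 -0.3069]·P = -0.0235;  [-0.7202 -0.2798 -0.3069]·P = -0.0235
det = 0.4031;  x = 0.0327+-0.4261z,  y = 0.0000+0.0000z
into |P−O₁|² = l²: 1.1816z² + 0.2416z + -0.0989 = 0;  Δ = 0.5260;  z = -0.4091 or 0.2047 → z<0 root = -0.4091
x = 0.2070, y = 0.0000

(0.2070, 0.0000, -0.4091)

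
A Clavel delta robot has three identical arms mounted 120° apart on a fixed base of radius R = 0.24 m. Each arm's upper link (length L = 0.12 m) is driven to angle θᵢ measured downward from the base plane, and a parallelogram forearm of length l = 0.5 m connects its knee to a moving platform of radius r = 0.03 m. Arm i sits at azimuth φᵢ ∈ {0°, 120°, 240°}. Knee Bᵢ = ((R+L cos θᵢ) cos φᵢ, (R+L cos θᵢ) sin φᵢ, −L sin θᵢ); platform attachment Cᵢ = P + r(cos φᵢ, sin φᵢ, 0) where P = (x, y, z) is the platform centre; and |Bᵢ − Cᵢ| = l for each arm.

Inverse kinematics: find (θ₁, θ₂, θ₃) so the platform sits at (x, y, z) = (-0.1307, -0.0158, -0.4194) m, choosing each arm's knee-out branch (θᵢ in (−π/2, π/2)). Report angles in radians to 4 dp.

θ₁ = 1.1341, θ₂ = 0.1743, θ₃ = -0.0003

rotate P by −φ1: (-0.1307, -0.0158, -0.4194)
  A cos θ + B sin θ = C:  0.3407·cos θ + -0.4194·sin θ = -0.2359
  √(A²+B²)=0.5403;  θ1 = -0.8886+2.0226 ≈ 1.1341
φ2=120.0° → target in arm frame (0.0517, 0.1211)
  A=0.1583, B=-0.4194, C=(l²−L²−A²−y'²−z²)/(2L)=0.0832
  γ=atan2(-0.4194,0.1583)=-1.2098;  ψ=arccos(0.1856)=1.3841;  θ2=γ+ψ≈0.1743
arm 3 (φ=240.0°): x'=0.0790, y'=-0.1053
  A=0.1310, B=-0.4194, C=(l²−L²−A²−y'²−z²)/(2L)=0.1311
  θ3 = atan2(B,A) + arccos(C/0.4394) = -0.0003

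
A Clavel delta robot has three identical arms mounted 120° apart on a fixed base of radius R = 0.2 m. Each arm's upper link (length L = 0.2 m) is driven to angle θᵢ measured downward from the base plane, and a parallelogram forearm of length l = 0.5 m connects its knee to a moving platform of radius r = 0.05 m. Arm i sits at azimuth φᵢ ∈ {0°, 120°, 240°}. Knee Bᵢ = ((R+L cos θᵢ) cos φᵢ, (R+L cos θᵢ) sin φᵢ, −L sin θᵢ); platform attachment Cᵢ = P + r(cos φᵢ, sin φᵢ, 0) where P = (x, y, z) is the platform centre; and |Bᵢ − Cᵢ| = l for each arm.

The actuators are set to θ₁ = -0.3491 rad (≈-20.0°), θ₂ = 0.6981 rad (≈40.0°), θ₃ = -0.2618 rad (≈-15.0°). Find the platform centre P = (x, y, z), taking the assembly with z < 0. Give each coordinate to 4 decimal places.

φ1=0.0°: virtual centre (0.3379, 0.0000, 0.0684), radius l
centre 2 = (0.3032·cos120.0°, 0.3032·sin120.0°, -0.1286) = (-0.1516, 0.2626, -0.1286)
centre 3 = (0.3432·cos240.0°, 0.3432·sin240.0°, 0.0518) = (-0.1716, -0.2972, 0.0518)
|centre ₂|²−|centre ₁|² = -0.0104;  |centre ₃|²−|centre ₁|² = 0.0016
linear system: -0.9791x+0.5252y = -0.0104−-0.3939z; -1.0191x+-0.5944y = 0.0016−-0.0333z
Cramer: x(z) = 0.0048-0.2252z;  y(z) = -0.0109+0.3302z
into |P−centre ₁|² = l²: 1.1597z² + 0.0061z + -0.1342 = 0;  Δ = 0.6227;  z = -0.3428 or 0.3376 → z<0 root = -0.3428
x = 0.0820, y = -0.1241

(0.0820, -0.1241, -0.3428)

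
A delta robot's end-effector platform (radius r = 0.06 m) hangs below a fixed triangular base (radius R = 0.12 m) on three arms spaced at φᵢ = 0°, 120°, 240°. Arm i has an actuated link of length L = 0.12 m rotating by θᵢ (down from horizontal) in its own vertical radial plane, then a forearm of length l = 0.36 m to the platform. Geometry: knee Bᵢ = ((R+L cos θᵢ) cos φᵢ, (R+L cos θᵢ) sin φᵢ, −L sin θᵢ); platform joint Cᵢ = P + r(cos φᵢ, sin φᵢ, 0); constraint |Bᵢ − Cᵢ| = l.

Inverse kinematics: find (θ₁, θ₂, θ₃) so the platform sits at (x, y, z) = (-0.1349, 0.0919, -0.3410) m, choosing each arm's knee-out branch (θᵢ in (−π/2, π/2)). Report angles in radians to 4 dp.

θ₁ = 1.0475, θ₂ = -0.0872, θ₃ = 0.6111

arm 1 (φ=0.0°): x'=-0.1349, y'=0.0919
  e−x'=0.1949;  (l²−L²−(e−x')²−y'²−z²)/2L = -0.1980
  θ1 = atan2(B,A) + arccos(C/0.3928) = 1.0475
rotate P by −φ2: (0.1470, 0.0709, -0.3410)
  A cos θ + B sin θ = C:  -0.0870·cos θ + -0.3410·sin θ = -0.0570
  γ=atan2(-0.3410,-0.0870)=-1.8207;  ψ=arccos(-0.1620)=1.7335;  θ2=γ+ψ≈-0.0872
φ3=240.0° → target in arm frame (-0.0121, -0.1628)
  A=0.0721, B=-0.3410, C=(l²−L²−A²−y'²−z²)/(2L)=-0.1366
  θ3 = atan2(B,A) + arccos(C/0.3485) = 0.6111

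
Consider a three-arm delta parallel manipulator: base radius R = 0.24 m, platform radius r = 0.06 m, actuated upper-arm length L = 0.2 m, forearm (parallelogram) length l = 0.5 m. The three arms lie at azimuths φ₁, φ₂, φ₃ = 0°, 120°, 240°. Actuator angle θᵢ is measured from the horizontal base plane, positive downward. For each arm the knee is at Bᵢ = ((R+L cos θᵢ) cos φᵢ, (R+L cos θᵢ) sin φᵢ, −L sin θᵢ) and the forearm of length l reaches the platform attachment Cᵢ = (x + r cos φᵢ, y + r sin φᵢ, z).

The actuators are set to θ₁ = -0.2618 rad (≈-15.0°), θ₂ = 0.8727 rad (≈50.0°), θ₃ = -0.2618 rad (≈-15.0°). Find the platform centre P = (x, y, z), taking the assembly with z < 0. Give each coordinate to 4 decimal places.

(0.0798, -0.1382, -0.3288)

S1 = (0.3732·cos0.0°, 0.3732·sin0.0°, 0.0518) = (0.3732, 0.0000, 0.0518)
S2 = (0.3086·cos120.0°, 0.3086·sin120.0°, -0.1532) = (-0.1543, 0.2672, -0.1532)
φ3=240.0°: virtual centre (-0.1866, -0.3232, 0.0518), radius l
eliminate P² terms by subtracting sphere 1 from 2 and 3
[-1.0549 0.5344 -0.4100]·P = -0.0233;  [-1.1196 -0.6464 0.0000]·P = 0.0000
det = 1.2802;  x = 0.0117+-0.2070z,  y = -0.0203+0.3585z
into |P−S₁|² = l²: 1.1714z² + 0.0315z + -0.1163 = 0;  Δ = 0.5458;  z = -0.3288 or 0.3019 → z<0 root = -0.3288
x = 0.0798, y = -0.1382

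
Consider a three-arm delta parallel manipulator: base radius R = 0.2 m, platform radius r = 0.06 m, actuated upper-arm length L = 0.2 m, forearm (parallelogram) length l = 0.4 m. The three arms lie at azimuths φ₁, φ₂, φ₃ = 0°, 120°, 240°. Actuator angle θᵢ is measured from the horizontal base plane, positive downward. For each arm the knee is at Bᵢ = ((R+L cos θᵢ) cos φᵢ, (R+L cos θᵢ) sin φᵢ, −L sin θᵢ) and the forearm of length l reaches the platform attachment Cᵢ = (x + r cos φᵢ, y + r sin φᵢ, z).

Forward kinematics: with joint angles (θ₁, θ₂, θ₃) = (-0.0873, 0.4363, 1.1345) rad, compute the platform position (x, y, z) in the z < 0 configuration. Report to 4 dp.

φ1=0.0°: virtual centre (0.3392, 0.0000, 0.0174), radius l
φ2=120.0°: virtual centre (-0.1606, 0.2782, -0.0845), radius l
S3 = (0.2245·cos240.0°, 0.2245·sin240.0°, -0.1813) = (-0.1123, -0.1944, -0.1813)
eliminate P² terms by subtracting sphere 1 from 2 and 3
plane₁₂: -0.9997x+0.5564y+-0.2039z = -0.0050
det = 0.8912;  x = 0.0223+-0.3371z,  y = 0.0309+-0.2392z
quadratic in z: (1.1708)z²+(0.1640)z+(-0.0583)=0, √Δ=0.5475 → z ∈ {-0.3039, 0.1638}; z = -0.3039 (taking z<0)
x = 0.1247, y = 0.1036

(0.1247, 0.1036, -0.3039)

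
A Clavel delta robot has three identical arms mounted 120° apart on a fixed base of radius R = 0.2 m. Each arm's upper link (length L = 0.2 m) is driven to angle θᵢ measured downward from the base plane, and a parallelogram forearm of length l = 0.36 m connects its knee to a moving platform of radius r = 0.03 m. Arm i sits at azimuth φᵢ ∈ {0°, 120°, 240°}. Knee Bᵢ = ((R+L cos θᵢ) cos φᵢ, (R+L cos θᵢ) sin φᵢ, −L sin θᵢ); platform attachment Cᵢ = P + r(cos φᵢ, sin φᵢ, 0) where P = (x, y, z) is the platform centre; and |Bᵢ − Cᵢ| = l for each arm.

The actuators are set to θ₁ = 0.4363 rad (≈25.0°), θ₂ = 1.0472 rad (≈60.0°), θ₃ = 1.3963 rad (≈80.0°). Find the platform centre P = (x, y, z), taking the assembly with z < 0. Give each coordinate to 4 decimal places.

(0.1206, 0.0571, -0.3550)

centre 1 = (0.3513·cos0.0°, 0.3513·sin0.0°, -0.0845) = (0.3513, 0.0000, -0.0845)
centre 2 = (0.2700·cos120.0°, 0.2700·sin120.0°, -0.1732) = (-0.1350, 0.2338, -0.1732)
centre 3 = (0.2047·cos240.0°, 0.2047·sin240.0°, -0.1970) = (-0.1024, -0.1773, -0.1970)
subtract pairs → two planes through P
[-0.9725 0.4677 -0.1774]·P = -0.0276;  [-0.9073 -0.3546 -0.2249]·P = -0.0498
det = 0.7691;  x = 0.0430+-0.2185z,  y = 0.0304+-0.0751z
into |P−centre ₁|² = l²: 1.0534z² + 0.2992z + -0.0265 = 0;  Δ = 0.2013;  z = -0.3550 or 0.0709 → z<0 root = -0.3550
x = 0.1206, y = 0.0571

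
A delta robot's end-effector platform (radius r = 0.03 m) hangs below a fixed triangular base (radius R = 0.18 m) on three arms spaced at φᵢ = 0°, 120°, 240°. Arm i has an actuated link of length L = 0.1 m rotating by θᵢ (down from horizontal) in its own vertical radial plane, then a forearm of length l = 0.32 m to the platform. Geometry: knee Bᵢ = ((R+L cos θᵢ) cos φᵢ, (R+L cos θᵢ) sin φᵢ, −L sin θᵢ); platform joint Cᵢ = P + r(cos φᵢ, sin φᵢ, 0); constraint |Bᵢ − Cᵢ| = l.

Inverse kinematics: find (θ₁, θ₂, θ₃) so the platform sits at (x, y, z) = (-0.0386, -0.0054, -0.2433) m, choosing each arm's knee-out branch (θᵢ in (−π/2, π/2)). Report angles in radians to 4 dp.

θ₁ = 0.6983, θ₂ = 0.2615, θ₃ = 0.1744

arm 1 (φ=0.0°): x'=-0.0386, y'=-0.0054
  A cos θ + B sin θ = C:  0.1886·cos θ + -0.2433·sin θ = -0.0120
  θ1 = atan2(B,A) + arccos(C/0.3078) = 0.6983
φ2=120.0° → target in arm frame (0.0146, 0.0361)
  e−x'=0.1354;  (l²−L²−(e−x')²−y'²−z²)/2L = 0.0679
  √(A²+B²)=0.2784;  θ2 = -1.0630+1.3246 ≈ 0.2615
φ3=240.0° → target in arm frame (0.0240, -0.0307)
  A=0.1260, B=-0.2433, C=(l²−L²−A²−y'²−z²)/(2L)=0.0819
  γ=atan2(-0.2433,0.1260)=-1.0929;  ψ=arccos(0.2989)=1.2673;  θ3=γ+ψ≈0.1744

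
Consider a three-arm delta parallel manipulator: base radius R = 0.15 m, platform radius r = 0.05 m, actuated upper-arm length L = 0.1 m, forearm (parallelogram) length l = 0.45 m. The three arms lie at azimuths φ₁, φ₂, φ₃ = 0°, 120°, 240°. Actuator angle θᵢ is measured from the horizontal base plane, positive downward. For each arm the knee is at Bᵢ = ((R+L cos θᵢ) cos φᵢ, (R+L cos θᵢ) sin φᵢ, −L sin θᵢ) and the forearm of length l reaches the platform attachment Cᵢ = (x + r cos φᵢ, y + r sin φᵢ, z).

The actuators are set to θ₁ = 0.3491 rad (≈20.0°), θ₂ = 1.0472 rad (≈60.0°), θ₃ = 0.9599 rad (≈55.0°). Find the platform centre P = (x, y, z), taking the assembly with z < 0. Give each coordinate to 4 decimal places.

(0.1028, -0.0125, -0.4747)

S1 = (0.1940·cos0.0°, 0.1940·sin0.0°, -0.0342) = (0.1940, 0.0000, -0.0342)
S2 = (0.1500·cos120.0°, 0.1500·sin120.0°, -0.0866) = (-0.0750, 0.1299, -0.0866)
φ3=240.0°: virtual centre (-0.0787, -0.1363, -0.0819), radius l
|S₂|²−|S₁|² = -0.0088;  |S₃|²−|S₁|² = -0.0073
plane₁₂: -0.5379x+0.2598y+-0.1048z = -0.0088
Cramer: x(z) = 0.0149-0.1851z;  y(z) = -0.0030+0.0202z
quadratic in z: (1.0347)z²+(0.1346)z+(-0.1693)=0, √Δ=0.8477 → z ∈ {-0.4747, 0.3446}; z = -0.4747 (taking z<0)
x = 0.1028, y = -0.0125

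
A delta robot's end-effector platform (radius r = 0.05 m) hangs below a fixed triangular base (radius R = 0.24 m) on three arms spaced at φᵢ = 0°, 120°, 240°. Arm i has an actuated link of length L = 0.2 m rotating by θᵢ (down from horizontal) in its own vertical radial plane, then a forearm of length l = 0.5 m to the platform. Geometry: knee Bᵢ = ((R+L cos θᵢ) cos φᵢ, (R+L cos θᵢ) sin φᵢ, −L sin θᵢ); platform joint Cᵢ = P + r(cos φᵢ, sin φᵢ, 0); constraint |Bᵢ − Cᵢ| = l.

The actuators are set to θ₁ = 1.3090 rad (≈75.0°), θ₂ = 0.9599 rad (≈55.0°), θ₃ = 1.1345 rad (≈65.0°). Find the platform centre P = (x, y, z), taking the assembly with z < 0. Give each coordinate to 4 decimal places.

(-0.0543, 0.0305, -0.5950)

arm 1 at φ=0.0°: ρ1 = 0.2418;  O1 = (0.2418, 0.0000, -0.1932)
φ2=120.0°: virtual centre (-0.1524, 0.2639, -0.1638), radius l
O3 = (0.2745·cos240.0°, 0.2745·sin240.0°, -0.1813) = (-0.1373, -0.2377, -0.1813)
eliminate P² terms by subtracting sphere 1 from 2 and 3
linear system: -0.7882x+0.5278y = 0.0239−0.0587z; -0.7580x+-0.4755y = 0.0124−0.0238z
Cramer: x(z) = -0.0232+0.0523z;  y(z) = 0.0107-0.0332z
quadratic in z: (1.0038)z²+(0.3580)z+(-0.1424)=0, √Δ=0.8366 → z ∈ {-0.5950, 0.2384}; z = -0.5950 (taking z<0)
x = -0.0543, y = 0.0305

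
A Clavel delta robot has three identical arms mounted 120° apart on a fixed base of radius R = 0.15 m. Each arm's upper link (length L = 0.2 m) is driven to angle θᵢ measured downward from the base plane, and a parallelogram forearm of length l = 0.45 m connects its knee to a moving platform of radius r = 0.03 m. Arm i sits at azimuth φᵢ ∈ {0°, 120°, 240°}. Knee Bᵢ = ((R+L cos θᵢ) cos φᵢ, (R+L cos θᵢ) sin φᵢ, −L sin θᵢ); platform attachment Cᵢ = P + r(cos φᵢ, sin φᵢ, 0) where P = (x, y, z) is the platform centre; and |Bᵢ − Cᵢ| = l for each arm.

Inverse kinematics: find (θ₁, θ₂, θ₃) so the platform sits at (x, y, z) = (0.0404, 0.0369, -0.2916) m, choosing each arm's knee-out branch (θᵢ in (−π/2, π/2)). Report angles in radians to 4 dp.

arm 1 (φ=0.0°): x'=0.0404, y'=0.0369
  e−x'=0.0796;  (l²−L²−(e−x')²−y'²−z²)/2L = 0.1744
  √(A²+B²)=0.3023;  θ1 = -1.3043+0.9557 ≈ -0.3486
φ2=120.0° → target in arm frame (0.0118, -0.0534)
  A cos θ + B sin θ = C:  0.1082·cos θ + -0.2916·sin θ = 0.1572
  γ=atan2(-0.2916,0.1082)=-1.2154;  ψ=arccos(0.5055)=1.0408;  θ2=γ+ψ≈-0.1746
arm 3 (φ=240.0°): x'=-0.0522, y'=0.0165
  e−x'=0.1722;  (l²−L²−(e−x')²−y'²−z²)/2L = 0.1189
  √(A²+B²)=0.3386;  θ3 = -1.0375+1.2120 ≈ 0.1746

θ₁ = -0.3486, θ₂ = -0.1746, θ₃ = 0.1746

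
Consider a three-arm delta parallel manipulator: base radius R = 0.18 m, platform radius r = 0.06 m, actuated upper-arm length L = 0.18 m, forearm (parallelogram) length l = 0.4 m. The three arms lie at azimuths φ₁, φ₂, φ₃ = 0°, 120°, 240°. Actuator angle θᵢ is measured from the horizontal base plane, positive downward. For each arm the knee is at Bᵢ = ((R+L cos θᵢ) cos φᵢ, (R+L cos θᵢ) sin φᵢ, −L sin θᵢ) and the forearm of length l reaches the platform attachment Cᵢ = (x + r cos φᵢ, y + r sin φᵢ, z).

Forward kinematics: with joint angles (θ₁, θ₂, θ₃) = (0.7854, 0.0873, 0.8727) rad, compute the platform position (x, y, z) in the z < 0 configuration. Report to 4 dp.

arm 1 at φ=0.0°: e+L cos θ1 = 0.2473;  S1 = (0.2473, 0.0000, -0.1273)
arm 2 at φ=120.0°: e+L cos θ2 = 0.2993;  S2 = (-0.1497, 0.2592, -0.0157)
arm 3 at φ=240.0°: e+L cos θ3 = 0.2357;  S3 = (-0.1178, -0.2041, -0.1379)
|S₂|²−|S₁|² = 0.0125;  |S₃|²−|S₁|² = -0.0028
linear system: -0.7939x+0.5184y = 0.0125−0.2232z; -0.7303x+-0.4082y = -0.0028−-0.0212z
det = 0.7027;  x = -0.0052+0.1140z,  y = 0.0161+-0.2559z
sphere 1 gives Az²+Bz+C=0 with A=1.0785, B=0.1887, C=-0.0798;  B²−4AC=0.3798;  roots -0.3732, 0.1982;  negative root z = -0.3732
x = -0.0478, y = 0.1116

(-0.0478, 0.1116, -0.3732)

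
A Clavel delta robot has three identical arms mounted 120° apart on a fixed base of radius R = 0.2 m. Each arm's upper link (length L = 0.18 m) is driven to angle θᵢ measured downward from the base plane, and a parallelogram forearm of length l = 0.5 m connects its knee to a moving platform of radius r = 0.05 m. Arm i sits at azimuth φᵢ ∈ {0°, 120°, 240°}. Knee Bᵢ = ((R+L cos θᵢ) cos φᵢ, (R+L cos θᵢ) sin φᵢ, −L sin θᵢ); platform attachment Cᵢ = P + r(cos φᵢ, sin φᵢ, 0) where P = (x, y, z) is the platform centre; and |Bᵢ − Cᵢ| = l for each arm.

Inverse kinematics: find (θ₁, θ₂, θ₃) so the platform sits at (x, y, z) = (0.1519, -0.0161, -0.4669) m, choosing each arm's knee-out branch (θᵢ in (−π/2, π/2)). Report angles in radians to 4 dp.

arm 1 (φ=0.0°): x'=0.1519, y'=-0.0161
  A=-0.0019, B=-0.4669, C=(l²−L²−A²−y'²−z²)/(2L)=-0.0018
  γ=atan2(-0.4669,-0.0019)=-1.5749;  ψ=arccos(-0.0039)=1.5747;  θ1=γ+ψ≈-0.0002
rotate P by −φ2: (-0.0899, -0.1235, -0.4669)
  e−x'=0.2399;  (l²−L²−(e−x')²−y'²−z²)/2L = -0.2033
  θ2 = atan2(B,A) + arccos(C/0.5249) = 0.8724
arm 3 (φ=240.0°): x'=-0.0620, y'=0.1396
  A=0.2120, B=-0.4669, C=(l²−L²−A²−y'²−z²)/(2L)=-0.1801
  √(A²+B²)=0.5128;  θ3 = -1.1446+1.9296 ≈ 0.7851

θ₁ = -0.0002, θ₂ = 0.8724, θ₃ = 0.7851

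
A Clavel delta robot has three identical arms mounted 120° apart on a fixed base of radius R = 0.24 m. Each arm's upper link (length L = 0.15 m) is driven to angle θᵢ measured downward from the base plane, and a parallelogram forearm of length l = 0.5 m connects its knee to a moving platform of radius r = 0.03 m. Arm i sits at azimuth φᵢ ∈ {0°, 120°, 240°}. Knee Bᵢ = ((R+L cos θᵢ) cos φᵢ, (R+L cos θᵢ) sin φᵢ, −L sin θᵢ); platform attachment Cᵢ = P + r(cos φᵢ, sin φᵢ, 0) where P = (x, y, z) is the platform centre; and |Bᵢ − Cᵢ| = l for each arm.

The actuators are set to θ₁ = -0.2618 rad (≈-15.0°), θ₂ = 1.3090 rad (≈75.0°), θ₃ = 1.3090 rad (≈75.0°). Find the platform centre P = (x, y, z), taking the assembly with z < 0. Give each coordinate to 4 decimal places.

O1 = (0.3549·cos0.0°, 0.3549·sin0.0°, 0.0388) = (0.3549, 0.0000, 0.0388)
φ2=120.0°: virtual centre (-0.1244, 0.2155, -0.1449), radius l
O3 = (0.2488·cos240.0°, 0.2488·sin240.0°, -0.1449) = (-0.1244, -0.2155, -0.1449)
eliminate P² terms by subtracting sphere 1 from 2 and 3
plane₁₂: -0.9586x+0.4310y+-0.3674z = -0.0445
Cramer: x(z) = 0.0465-0.3833z;  y(z) = 0.0000+0.0000z
quadratic in z: (1.1469)z²+(0.1588)z+(-0.1534)=0, √Δ=0.8537 → z ∈ {-0.4414, 0.3030}; z = -0.4414 (taking z<0)
x = 0.2157, y = 0.0000

(0.2157, 0.0000, -0.4414)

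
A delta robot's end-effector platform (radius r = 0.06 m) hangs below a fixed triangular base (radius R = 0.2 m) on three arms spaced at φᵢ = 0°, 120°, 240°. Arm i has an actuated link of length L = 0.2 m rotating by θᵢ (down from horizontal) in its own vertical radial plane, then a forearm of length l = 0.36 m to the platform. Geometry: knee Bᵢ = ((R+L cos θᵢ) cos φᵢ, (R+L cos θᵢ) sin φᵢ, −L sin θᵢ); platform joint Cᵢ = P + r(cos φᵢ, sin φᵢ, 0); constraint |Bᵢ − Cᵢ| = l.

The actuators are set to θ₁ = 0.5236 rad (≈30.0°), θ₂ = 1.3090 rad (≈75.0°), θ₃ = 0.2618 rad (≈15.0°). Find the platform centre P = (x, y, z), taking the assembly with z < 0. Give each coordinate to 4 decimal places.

arm 1 at φ=0.0°: ρ1 = 0.3132;  S1 = (0.3132, 0.0000, -0.1000)
arm 2 at φ=120.0°: ρ2 = 0.1918;  S2 = (-0.0959, 0.1661, -0.1932)
φ3=240.0°: virtual centre (-0.1666, -0.2885, -0.0518), radius l
subtract pairs → two planes through P
plane₁₂: -0.8182x+0.3321y+-0.1864z = -0.0340
det = 0.7909;  x = 0.0225+-0.0955z,  y = -0.0470+0.3259z
quadratic in z: (1.1153)z²+(0.2249)z+(-0.0329)=0, √Δ=0.4440 → z ∈ {-0.2998, 0.0982}; z = -0.2998 (taking z<0)
x = 0.0511, y = -0.1448

(0.0511, -0.1448, -0.2998)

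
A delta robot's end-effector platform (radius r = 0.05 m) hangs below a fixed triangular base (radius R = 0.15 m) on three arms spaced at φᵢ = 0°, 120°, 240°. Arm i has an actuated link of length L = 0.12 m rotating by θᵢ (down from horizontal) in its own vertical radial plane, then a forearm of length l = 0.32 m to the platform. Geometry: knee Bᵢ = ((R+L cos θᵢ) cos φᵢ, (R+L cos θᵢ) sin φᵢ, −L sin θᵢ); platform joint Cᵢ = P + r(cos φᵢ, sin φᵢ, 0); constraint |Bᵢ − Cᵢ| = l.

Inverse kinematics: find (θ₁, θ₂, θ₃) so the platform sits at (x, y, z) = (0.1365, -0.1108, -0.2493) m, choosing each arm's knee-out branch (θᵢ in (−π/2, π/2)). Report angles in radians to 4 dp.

θ₁ = -0.3492, θ₂ = 1.3961, θ₃ = 0.4356

rotate P by −φ1: (0.1365, -0.1108, -0.2493)
  A=-0.0365, B=-0.2493, C=(l²−L²−A²−y'²−z²)/(2L)=0.0510
  √(A²+B²)=0.2520;  θ1 = -1.7162+1.3670 ≈ -0.3492
arm 2 (φ=120.0°): x'=-0.1642, y'=-0.0628
  e−x'=0.2642;  (l²−L²−(e−x')²−y'²−z²)/2L = -0.1996
  γ=atan2(-0.2493,0.2642)=-0.7564;  ψ=arccos(-0.5494)=2.1525;  θ2=γ+ψ≈1.3961
φ3=240.0° → target in arm frame (0.0277, 0.1736)
  e−x'=0.0723;  (l²−L²−(e−x')²−y'²−z²)/2L = -0.0397
  θ3 = atan2(B,A) + arccos(C/0.2596) = 0.4356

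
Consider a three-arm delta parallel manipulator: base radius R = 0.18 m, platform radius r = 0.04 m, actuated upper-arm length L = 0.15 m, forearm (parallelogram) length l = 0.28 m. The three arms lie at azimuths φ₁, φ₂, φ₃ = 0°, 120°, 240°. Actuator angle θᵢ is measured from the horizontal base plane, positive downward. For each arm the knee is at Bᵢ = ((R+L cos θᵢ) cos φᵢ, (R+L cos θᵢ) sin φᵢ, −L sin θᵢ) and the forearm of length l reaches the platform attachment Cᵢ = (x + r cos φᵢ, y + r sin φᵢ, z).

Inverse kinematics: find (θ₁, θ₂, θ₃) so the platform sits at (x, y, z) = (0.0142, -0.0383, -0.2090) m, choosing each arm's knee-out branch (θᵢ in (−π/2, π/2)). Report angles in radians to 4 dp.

θ₁ = 0.6112, θ₂ = 0.9597, θ₃ = 0.5236

rotate P by −φ1: (0.0142, -0.0383, -0.2090)
  A cos θ + B sin θ = C:  0.1258·cos θ + -0.2090·sin θ = -0.0169
  γ=atan2(-0.2090,0.1258)=-1.0290;  ψ=arccos(-0.0693)=1.6402;  θ1=γ+ψ≈0.6112
rotate P by −φ2: (-0.0403, 0.0069, -0.2090)
  A cos θ + B sin θ = C:  0.1803·cos θ + -0.2090·sin θ = -0.0677
  γ=atan2(-0.2090,0.1803)=-0.8591;  ψ=arccos(-0.2455)=1.8188;  θ2=γ+ψ≈0.9597
arm 3 (φ=240.0°): x'=0.0261, y'=0.0314
  e−x'=0.1139;  (l²−L²−(e−x')²−y'²−z²)/2L = -0.0058
  √(A²+B²)=0.2380;  θ3 = -1.0717+1.5953 ≈ 0.5236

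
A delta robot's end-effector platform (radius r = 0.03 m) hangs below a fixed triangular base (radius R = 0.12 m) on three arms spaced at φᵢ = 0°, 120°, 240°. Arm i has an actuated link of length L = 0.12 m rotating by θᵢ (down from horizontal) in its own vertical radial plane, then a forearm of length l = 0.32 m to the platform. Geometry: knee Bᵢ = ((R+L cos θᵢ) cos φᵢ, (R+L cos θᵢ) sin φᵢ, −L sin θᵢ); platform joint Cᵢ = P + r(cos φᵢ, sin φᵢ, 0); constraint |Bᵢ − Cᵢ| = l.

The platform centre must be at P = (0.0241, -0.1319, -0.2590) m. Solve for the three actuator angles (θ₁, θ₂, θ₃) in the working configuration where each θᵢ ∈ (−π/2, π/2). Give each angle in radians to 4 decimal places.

φ1=0.0° → target in arm frame (0.0241, -0.1319)
  A cos θ + B sin θ = C:  0.0659·cos θ + -0.2590·sin θ = -0.0034
  θ1 = atan2(B,A) + arccos(C/0.2673) = 0.2620
φ2=120.0° → target in arm frame (-0.1263, 0.0451)
  A=0.2163, B=-0.2590, C=(l²−L²−A²−y'²−z²)/(2L)=-0.1162
  θ2 = atan2(B,A) + arccos(C/0.3374) = 1.0473
φ3=240.0° → target in arm frame (0.1022, 0.0868)
  A=-0.0122, B=-0.2590, C=(l²−L²−A²−y'²−z²)/(2L)=0.0551
  √(A²+B²)=0.2593;  θ3 = -1.6178+1.3565 ≈ -0.2613

θ₁ = 0.2620, θ₂ = 1.0473, θ₃ = -0.2613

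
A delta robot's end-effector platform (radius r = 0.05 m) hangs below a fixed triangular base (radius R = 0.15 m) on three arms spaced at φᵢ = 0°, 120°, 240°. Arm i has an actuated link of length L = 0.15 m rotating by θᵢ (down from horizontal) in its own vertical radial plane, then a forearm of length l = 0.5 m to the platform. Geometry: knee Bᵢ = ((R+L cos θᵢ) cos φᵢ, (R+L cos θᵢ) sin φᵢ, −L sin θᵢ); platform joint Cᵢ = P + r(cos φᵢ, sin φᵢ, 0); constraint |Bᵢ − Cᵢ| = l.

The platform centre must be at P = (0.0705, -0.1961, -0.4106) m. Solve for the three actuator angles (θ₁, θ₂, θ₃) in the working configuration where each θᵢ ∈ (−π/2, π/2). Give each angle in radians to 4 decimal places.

φ1=0.0° → target in arm frame (0.0705, -0.1961)
  A cos θ + B sin θ = C:  0.0295·cos θ + -0.4106·sin θ = 0.0653
  √(A²+B²)=0.4117;  θ1 = -1.4991+1.4116 ≈ -0.0875
rotate P by −φ2: (-0.2051, 0.0370, -0.4106)
  A=0.3051, B=-0.4106, C=(l²−L²−A²−y'²−z²)/(2L)=-0.1184
  √(A²+B²)=0.5115;  θ2 = -0.9318+1.8045 ≈ 0.8727
arm 3 (φ=240.0°): x'=0.1346, y'=0.1591
  A cos θ + B sin θ = C:  -0.0346·cos θ + -0.4106·sin θ = 0.1080
  θ3 = atan2(B,A) + arccos(C/0.4121) = -0.3492

θ₁ = -0.0875, θ₂ = 0.8727, θ₃ = -0.3492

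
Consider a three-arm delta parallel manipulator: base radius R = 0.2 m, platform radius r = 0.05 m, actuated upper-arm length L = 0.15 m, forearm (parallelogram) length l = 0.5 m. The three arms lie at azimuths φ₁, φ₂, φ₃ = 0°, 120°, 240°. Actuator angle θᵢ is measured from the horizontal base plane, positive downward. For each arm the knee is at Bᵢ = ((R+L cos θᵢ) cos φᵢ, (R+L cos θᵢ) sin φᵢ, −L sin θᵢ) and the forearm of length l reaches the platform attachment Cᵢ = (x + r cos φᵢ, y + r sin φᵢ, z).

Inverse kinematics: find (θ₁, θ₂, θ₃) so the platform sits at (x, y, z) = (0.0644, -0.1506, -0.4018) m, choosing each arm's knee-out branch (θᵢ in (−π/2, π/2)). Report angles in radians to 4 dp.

θ₁ = -0.0869, θ₂ = 0.8727, θ₃ = -0.2617

φ1=0.0° → target in arm frame (0.0644, -0.1506)
  A=0.0856, B=-0.4018, C=(l²−L²−A²−y'²−z²)/(2L)=0.1202
  γ=atan2(-0.4018,0.0856)=-1.3609;  ψ=arccos(0.2925)=1.2740;  θ1=γ+ψ≈-0.0869
φ2=120.0° → target in arm frame (-0.1626, 0.0195)
  A cos θ + B sin θ = C:  0.3126·cos θ + -0.4018·sin θ = -0.1069
  √(A²+B²)=0.5091;  θ2 = -0.9096+1.7823 ≈ 0.8727
arm 3 (φ=240.0°): x'=0.0982, y'=0.1311
  A=0.0518, B=-0.4018, C=(l²−L²−A²−y'²−z²)/(2L)=0.1540
  γ=atan2(-0.4018,0.0518)=-1.4426;  ψ=arccos(0.3801)=1.1809;  θ3=γ+ψ≈-0.2617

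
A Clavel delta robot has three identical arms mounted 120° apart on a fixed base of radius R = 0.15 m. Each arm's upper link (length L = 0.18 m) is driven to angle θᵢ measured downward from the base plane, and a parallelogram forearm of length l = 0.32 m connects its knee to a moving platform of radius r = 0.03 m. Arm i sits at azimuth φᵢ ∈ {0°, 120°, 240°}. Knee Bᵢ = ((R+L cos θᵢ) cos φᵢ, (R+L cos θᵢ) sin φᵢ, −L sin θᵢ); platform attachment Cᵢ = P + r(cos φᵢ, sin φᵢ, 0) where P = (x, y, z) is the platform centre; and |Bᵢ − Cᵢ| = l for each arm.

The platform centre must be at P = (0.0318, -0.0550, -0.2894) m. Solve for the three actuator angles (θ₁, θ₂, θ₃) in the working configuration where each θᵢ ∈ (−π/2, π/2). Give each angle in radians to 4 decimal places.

rotate P by −φ1: (0.0318, -0.0550, -0.2894)
  e−x'=0.0882;  (l²−L²−(e−x')²−y'²−z²)/2L = -0.0682
  √(A²+B²)=0.3025;  θ1 = -1.2750+1.7982 ≈ 0.5232
φ2=120.0° → target in arm frame (-0.0635, 0.0000)
  e−x'=0.1835;  (l²−L²−(e−x')²−y'²−z²)/2L = -0.1318
  θ2 = atan2(B,A) + arccos(C/0.3427) = 0.9598
arm 3 (φ=240.0°): x'=0.0317, y'=0.0550
  e−x'=0.0883;  (l²−L²−(e−x')²−y'²−z²)/2L = -0.0683
  γ=atan2(-0.2894,0.0883)=-1.2748;  ψ=arccos(-0.2256)=1.7984;  θ3=γ+ψ≈0.5236

θ₁ = 0.5232, θ₂ = 0.9598, θ₃ = 0.5236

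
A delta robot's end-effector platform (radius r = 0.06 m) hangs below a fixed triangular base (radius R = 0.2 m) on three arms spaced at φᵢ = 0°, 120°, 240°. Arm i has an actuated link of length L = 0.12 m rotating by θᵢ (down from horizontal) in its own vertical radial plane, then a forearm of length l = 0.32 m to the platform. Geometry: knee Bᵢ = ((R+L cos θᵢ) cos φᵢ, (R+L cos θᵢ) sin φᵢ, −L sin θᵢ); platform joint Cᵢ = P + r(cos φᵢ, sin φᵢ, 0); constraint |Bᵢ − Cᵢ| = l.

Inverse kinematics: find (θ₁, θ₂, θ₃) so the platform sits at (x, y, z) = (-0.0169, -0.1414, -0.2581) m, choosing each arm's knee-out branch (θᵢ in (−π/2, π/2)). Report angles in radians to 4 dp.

φ1=0.0° → target in arm frame (-0.0169, -0.1414)
  A cos θ + B sin θ = C:  0.1569·cos θ + -0.2581·sin θ = -0.0968
  √(A²+B²)=0.3020;  θ1 = -1.0246+1.8970 ≈ 0.8724
rotate P by −φ2: (-0.1140, 0.0853, -0.2581)
  e−x'=0.2540;  (l²−L²−(e−x')²−y'²−z²)/2L = -0.2101
  θ2 = atan2(B,A) + arccos(C/0.3621) = 1.3963
φ3=240.0° → target in arm frame (0.1309, 0.0561)
  A=0.0091, B=-0.2581, C=(l²−L²−A²−y'²−z²)/(2L)=0.0757
  γ=atan2(-0.2581,0.0091)=-1.5356;  ψ=arccos(0.2930)=1.2735;  θ3=γ+ψ≈-0.2621

θ₁ = 0.8724, θ₂ = 1.3963, θ₃ = -0.2621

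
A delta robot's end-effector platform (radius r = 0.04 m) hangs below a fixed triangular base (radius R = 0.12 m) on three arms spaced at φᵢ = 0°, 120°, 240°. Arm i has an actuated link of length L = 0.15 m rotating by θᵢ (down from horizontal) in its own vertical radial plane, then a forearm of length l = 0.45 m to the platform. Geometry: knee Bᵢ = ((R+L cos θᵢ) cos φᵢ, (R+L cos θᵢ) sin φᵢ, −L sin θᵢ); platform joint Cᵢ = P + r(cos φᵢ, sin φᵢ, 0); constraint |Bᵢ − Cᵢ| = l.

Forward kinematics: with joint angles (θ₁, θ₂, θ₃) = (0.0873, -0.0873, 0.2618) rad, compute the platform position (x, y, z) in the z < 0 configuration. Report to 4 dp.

(0.0006, 0.0533, -0.3969)

φ1=0.0°: virtual centre (0.2294, 0.0000, -0.0131), radius l
φ2=120.0°: virtual centre (-0.1147, 0.1987, 0.0131), radius l
arm 3 at φ=240.0°: e+L cos θ3 = 0.2249;  S3 = (-0.1124, -0.1948, -0.0388)
|S₂|²−|S₁|² = 0.0000;  |S₃|²−|S₁|² = -0.0007
[-0.6883 0.3974 0.0523]·P = 0.0000;  [-0.6837 -0.3895 -0.0515]·P = -0.0007
det = 0.5398;  x = 0.0005+-0.0002z,  y = 0.0009+-0.1319z
sphere 1 gives Az²+Bz+C=0 with A=1.0174, B=0.0260, C=-0.1499;  B²−4AC=0.6109;  roots -0.3969, 0.3713;  negative root z = -0.3969
x = 0.0006, y = 0.0533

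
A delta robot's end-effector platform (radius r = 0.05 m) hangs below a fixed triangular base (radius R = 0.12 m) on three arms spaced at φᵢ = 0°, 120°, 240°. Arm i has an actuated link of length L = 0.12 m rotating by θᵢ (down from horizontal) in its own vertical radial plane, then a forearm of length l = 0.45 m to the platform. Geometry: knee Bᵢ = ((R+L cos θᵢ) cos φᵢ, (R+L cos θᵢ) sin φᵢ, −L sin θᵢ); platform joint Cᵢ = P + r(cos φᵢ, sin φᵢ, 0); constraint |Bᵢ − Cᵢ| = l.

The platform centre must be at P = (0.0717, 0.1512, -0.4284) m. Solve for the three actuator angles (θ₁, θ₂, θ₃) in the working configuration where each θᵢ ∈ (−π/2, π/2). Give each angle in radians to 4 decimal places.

θ₁ = 0.1749, θ₂ = 0.0878, θ₃ = 0.9604

arm 1 (φ=0.0°): x'=0.0717, y'=0.1512
  A cos θ + B sin θ = C:  -0.0017·cos θ + -0.4284·sin θ = -0.0762
  θ1 = atan2(B,A) + arccos(C/0.4284) = 0.1749
φ2=120.0° → target in arm frame (0.0951, -0.1377)
  A=-0.0251, B=-0.4284, C=(l²−L²−A²−y'²−z²)/(2L)=-0.0626
  θ2 = atan2(B,A) + arccos(C/0.4291) = 0.0878
rotate P by −φ3: (-0.1668, -0.0135, -0.4284)
  A cos θ + B sin θ = C:  0.2368·cos θ + -0.4284·sin θ = -0.2153
  γ=atan2(-0.4284,0.2368)=-1.0659;  ψ=arccos(-0.4399)=2.0263;  θ3=γ+ψ≈0.9604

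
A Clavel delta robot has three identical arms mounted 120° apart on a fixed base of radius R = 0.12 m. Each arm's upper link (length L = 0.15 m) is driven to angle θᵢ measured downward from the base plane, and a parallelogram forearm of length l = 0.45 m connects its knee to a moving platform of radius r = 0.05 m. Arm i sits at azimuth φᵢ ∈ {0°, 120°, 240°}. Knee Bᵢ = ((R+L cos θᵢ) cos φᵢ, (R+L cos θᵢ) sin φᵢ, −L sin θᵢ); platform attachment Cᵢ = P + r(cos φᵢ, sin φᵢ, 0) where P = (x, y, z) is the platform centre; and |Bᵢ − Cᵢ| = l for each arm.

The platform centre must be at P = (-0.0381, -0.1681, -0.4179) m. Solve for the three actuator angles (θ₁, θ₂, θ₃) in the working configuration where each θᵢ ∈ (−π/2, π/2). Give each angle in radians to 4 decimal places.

φ1=0.0° → target in arm frame (-0.0381, -0.1681)
  A cos θ + B sin θ = C:  0.1081·cos θ + -0.4179·sin θ = -0.1153
  γ=atan2(-0.4179,0.1081)=-1.3177;  ψ=arccos(-0.2671)=1.8411;  θ1=γ+ψ≈0.5235
φ2=120.0° → target in arm frame (-0.1265, 0.1170)
  A=0.1965, B=-0.4179, C=(l²−L²−A²−y'²−z²)/(2L)=-0.1565
  γ=atan2(-0.4179,0.1965)=-1.1312;  ψ=arccos(-0.3390)=1.9166;  θ2=γ+ψ≈0.7854
φ3=240.0° → target in arm frame (0.1646, 0.0511)
  A cos θ + B sin θ = C:  -0.0946·cos θ + -0.4179·sin θ = -0.0207
  γ=atan2(-0.4179,-0.0946)=-1.7935;  ψ=arccos(-0.0482)=1.6191;  θ3=γ+ψ≈-0.1744

θ₁ = 0.5235, θ₂ = 0.7854, θ₃ = -0.1744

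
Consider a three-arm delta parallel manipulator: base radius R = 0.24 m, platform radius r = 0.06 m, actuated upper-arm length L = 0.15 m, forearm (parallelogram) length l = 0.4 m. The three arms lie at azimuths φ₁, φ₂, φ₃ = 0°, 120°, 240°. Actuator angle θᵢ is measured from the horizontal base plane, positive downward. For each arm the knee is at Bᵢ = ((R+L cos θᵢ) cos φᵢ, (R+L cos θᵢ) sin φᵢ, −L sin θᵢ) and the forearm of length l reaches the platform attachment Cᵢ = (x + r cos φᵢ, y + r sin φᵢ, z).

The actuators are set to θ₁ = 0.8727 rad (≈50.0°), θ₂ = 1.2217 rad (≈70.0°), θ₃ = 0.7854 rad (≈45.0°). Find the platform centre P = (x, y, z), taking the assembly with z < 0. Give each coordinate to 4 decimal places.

arm 1 at φ=0.0°: ρ1 = 0.2764;  centre 1 = (0.2764, 0.0000, -0.1149)
centre 2 = (0.2313·cos120.0°, 0.2313·sin120.0°, -0.1410) = (-0.1157, 0.2003, -0.1410)
φ3=240.0°: virtual centre (-0.1430, -0.2477, -0.1061), radius l
eliminate P² terms by subtracting sphere 1 from 2 and 3
plane₁₂: -0.7841x+0.4006y+-0.0521z = -0.0162
det = 0.7246;  x = 0.0092+-0.0258z,  y = -0.0226+0.0794z
quadratic in z: (1.0070)z²+(0.2400)z+(-0.0749)=0, √Δ=0.5993 → z ∈ {-0.4168, 0.1784}; z = -0.4168 (taking z<0)
x = 0.0200, y = -0.0557

(0.0200, -0.0557, -0.4168)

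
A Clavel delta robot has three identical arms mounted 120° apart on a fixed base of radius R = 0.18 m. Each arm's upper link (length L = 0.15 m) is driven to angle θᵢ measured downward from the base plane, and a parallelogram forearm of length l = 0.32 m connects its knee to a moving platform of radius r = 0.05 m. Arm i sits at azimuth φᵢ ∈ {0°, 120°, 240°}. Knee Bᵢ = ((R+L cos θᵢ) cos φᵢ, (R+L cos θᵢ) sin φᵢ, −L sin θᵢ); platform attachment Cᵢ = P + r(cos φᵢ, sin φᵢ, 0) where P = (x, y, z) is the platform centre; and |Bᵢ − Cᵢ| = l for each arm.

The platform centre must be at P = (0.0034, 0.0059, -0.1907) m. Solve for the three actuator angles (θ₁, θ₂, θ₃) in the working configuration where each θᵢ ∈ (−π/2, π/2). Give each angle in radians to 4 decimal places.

θ₁ = 0.1745, θ₂ = 0.1744, θ₃ = 0.2621

rotate P by −φ1: (0.0034, 0.0059, -0.1907)
  A cos θ + B sin θ = C:  0.1266·cos θ + -0.1907·sin θ = 0.0916
  θ1 = atan2(B,A) + arccos(C/0.2289) = 0.1745
φ2=120.0° → target in arm frame (0.0034, -0.0059)
  A cos θ + B sin θ = C:  0.1266·cos θ + -0.1907·sin θ = 0.0916
  √(A²+B²)=0.2289;  θ2 = -0.9848+1.1592 ≈ 0.1744
rotate P by −φ3: (-0.0068, 0.0000, -0.1907)
  e−x'=0.1368;  (l²−L²−(e−x')²−y'²−z²)/2L = 0.0827
  √(A²+B²)=0.2347;  θ3 = -0.9485+1.2106 ≈ 0.2621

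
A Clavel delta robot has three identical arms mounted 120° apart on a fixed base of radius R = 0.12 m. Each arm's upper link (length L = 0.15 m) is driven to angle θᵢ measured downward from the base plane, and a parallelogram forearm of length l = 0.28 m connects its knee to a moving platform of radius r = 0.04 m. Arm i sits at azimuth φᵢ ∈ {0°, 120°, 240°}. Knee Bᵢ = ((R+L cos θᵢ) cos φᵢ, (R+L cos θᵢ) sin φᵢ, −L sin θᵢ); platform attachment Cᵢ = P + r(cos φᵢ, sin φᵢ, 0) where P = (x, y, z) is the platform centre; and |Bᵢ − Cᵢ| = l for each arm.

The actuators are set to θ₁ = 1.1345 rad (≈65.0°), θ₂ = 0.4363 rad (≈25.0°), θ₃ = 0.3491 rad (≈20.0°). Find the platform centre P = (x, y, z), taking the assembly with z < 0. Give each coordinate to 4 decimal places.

(-0.1057, -0.0088, -0.2635)

arm 1 at φ=0.0°: (R−r)+L cos θ1 = 0.1434;  S1 = (0.1434, 0.0000, -0.1359)
S2 = (0.2159·cos120.0°, 0.2159·sin120.0°, -0.0634) = (-0.1080, 0.1870, -0.0634)
S3 = (0.2210·cos240.0°, 0.2210·sin240.0°, -0.0513) = (-0.1105, -0.1914, -0.0513)
|S₂|²−|S₁|² = 0.0116;  |S₃|²−|S₁|² = 0.0124
linear system: -0.5027x+0.3740y = 0.0116−0.1451z; -0.5077x+-0.3827y = 0.0124−0.1693z
Cramer: x(z) = -0.0238+0.3109z;  y(z) = -0.0009+0.0299z
into |P−S₁|² = l²: 1.0975z² + 0.1679z + -0.0320 = 0;  Δ = 0.1686;  z = -0.2635 or 0.1106 → z<0 root = -0.2635
x = -0.1057, y = -0.0088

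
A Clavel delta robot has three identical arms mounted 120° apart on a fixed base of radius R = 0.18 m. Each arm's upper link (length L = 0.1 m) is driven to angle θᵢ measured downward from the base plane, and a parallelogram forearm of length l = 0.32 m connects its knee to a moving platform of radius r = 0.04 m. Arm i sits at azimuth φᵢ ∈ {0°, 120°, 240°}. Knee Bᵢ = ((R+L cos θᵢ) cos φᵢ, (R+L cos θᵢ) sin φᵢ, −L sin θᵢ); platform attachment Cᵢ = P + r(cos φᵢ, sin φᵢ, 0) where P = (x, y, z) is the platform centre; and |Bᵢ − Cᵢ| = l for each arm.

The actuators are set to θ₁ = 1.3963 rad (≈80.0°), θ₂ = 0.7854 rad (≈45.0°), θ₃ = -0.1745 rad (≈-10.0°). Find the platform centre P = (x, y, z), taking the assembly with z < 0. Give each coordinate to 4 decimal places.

arm 1 at φ=0.0°: e+L cos θ1 = 0.1574;  S1 = (0.1574, 0.0000, -0.0985)
arm 2 at φ=120.0°: e+L cos θ2 = 0.2107;  S2 = (-0.1054, 0.1825, -0.0707)
arm 3 at φ=240.0°: e+L cos θ3 = 0.2385;  S3 = (-0.1192, -0.2065, 0.0174)
|S₂|²−|S₁|² = 0.0149;  |S₃|²−|S₁|² = 0.0227
[-0.5254 0.3650 0.0555]·P = 0.0149;  [-0.5532 -0.4131 0.2317]·P = 0.0227
det = 0.4189;  x = -0.0345+0.2566z,  y = -0.0088+0.2172z
quadratic in z: (1.1130)z²+(0.0947)z+(-0.0558)=0, √Δ=0.5074 → z ∈ {-0.2705, 0.1854}; z = -0.2705 (taking z<0)
x = -0.1039, y = -0.0675

(-0.1039, -0.0675, -0.2705)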